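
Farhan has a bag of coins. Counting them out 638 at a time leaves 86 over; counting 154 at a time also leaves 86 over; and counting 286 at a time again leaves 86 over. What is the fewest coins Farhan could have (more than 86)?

N − 86 must be a common multiple of 638, 154, and 286.
638 = 2 × 11 × 29
154 = 2 × 7 × 11
286 = 2 × 11 × 13
LCM(638, 154, 286) = 2 × 7 × 11 × 13 × 29 = 58058.
Smallest N > 86 is LCM + 86 = 58058 + 86 = 58144.

58144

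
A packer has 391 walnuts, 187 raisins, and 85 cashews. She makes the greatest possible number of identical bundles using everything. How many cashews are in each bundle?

5

Number of bundles = gcd(391, 187, 85).
391 = 17 × 23
187 = 11 × 17
85 = 5 × 17
gcd(391, 187, 85) = 17.
cashews per bundle = 85 / 17 = 5.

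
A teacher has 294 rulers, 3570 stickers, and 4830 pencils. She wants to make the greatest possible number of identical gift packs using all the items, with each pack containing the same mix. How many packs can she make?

42 packs

The pack count must divide each quantity, so the greatest is gcd(294, 3570, 4830).
294 = 2 × 3 × 7^2
3570 = 2 × 3 × 5 × 7 × 17
4830 = 2 × 3 × 5 × 7 × 23
gcd(294, 3570, 4830) = 2 × 3 × 7 = 42.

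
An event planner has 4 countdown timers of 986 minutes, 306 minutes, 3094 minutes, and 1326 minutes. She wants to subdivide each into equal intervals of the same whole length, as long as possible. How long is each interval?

The interval must divide each timer length; the longest such is the gcd.
986 = 2 × 17 × 29
306 = 2 × 3^2 × 17
3094 = 2 × 7 × 13 × 17
1326 = 2 × 3 × 13 × 17
gcd(986, 306, 3094, 1326) = 2 × 17 = 34.

34 minutes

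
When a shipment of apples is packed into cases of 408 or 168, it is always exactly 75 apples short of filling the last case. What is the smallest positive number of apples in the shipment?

Being 75 short of a full case of size k means N ≡ −75 (mod k), i.e. N + 75 is a multiple of each size.
408 = 2^3 × 3 × 17
168 = 2^3 × 3 × 7
LCM(408, 168) = 2^3 × 3 × 7 × 17 = 2856.
Smallest positive N is 2856 − 75 = 2781.

2781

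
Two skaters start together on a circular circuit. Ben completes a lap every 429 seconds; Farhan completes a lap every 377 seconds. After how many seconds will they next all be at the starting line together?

They coincide at every common multiple of the periods; the first is the LCM.
429 = 3 × 11 × 13
377 = 13 × 29
LCM(429, 377) = 3 × 11 × 13 × 29 = 12441.

12441 seconds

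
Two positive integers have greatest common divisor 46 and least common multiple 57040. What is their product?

For any two positive integers, gcd × lcm = product = 46 × 57040 = 2623840.

2623840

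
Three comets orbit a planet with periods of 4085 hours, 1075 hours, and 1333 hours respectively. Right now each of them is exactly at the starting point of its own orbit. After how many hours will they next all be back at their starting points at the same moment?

633175 hours

We need the least common multiple of the intervals.
4085 = 5 × 19 × 43
1075 = 5^2 × 43
1333 = 31 × 43
LCM(4085, 1075, 1333) = 5^2 × 19 × 31 × 43 = 633175.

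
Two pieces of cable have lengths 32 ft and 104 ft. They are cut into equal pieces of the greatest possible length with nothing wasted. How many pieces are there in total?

Piece length = gcd(32, 104).
32 = 2^5
104 = 2^3 × 13
gcd(32, 104) = 2^3 = 8.
Total pieces = 32/8 + 104/8 = 4 + 13 = 17.

17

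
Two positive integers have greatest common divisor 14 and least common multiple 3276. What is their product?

For any two positive integers, gcd × lcm = product = 14 × 3276 = 45864.

45864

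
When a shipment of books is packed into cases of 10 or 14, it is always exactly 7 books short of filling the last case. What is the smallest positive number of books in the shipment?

Being 7 short of a full case of size k means N ≡ −7 (mod k), i.e. N + 7 is a multiple of each size.
10 = 2 × 5
14 = 2 × 7
LCM(10, 14) = 2 × 5 × 7 = 70.
Smallest positive N is 70 − 7 = 63.

63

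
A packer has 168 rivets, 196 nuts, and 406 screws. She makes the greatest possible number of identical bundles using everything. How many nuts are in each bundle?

14

Number of bundles = gcd(168, 196, 406).
168 = 2^3 × 3 × 7
196 = 2^2 × 7^2
406 = 2 × 7 × 29
gcd(168, 196, 406) = 2 × 7 = 14.
nuts per bundle = 196 / 14 = 14.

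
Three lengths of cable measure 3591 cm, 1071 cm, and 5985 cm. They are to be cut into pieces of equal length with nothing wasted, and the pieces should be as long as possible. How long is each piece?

63 cm

The greatest length dividing all of 3591, 1071, and 5985 is their gcd.
3591 = 3^3 × 7 × 19
1071 = 3^2 × 7 × 17
5985 = 3^2 × 5 × 7 × 19
gcd(3591, 1071, 5985) = 3^2 × 7 = 63.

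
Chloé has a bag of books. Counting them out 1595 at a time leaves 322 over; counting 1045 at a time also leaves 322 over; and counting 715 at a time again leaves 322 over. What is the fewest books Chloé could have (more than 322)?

N − 322 must be a common multiple of 1595, 1045, and 715.
1595 = 5 × 11 × 29
1045 = 5 × 11 × 19
715 = 5 × 11 × 13
LCM(1595, 1045, 715) = 5 × 11 × 13 × 19 × 29 = 393965.
Smallest N > 322 is LCM + 322 = 393965 + 322 = 394287.

394287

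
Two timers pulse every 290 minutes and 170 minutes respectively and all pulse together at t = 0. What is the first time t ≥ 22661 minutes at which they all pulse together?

Joint pulses occur at multiples of LCM(290, 170).
290 = 2 × 5 × 29
170 = 2 × 5 × 17
LCM(290, 170) = 2 × 5 × 17 × 29 = 4930.
Smallest multiple of 4930 that is ≥ 22661: ⌈22661/4930⌉ × 4930 = 5 × 4930 = 24650.

24650 minutes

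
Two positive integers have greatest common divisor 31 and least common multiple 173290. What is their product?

For any two positive integers, gcd × lcm = product = 31 × 173290 = 5371990.

5371990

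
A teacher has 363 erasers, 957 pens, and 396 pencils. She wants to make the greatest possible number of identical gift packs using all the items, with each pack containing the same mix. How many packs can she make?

The pack count must divide each quantity, so the greatest is gcd(363, 957, 396).
363 = 3 × 11^2
957 = 3 × 11 × 29
396 = 2^2 × 3^2 × 11
gcd(363, 957, 396) = 3 × 11 = 33.

33 packs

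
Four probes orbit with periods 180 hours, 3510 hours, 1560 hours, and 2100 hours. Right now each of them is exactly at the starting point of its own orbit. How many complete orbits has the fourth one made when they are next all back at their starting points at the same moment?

234 orbits

All finish a whole number of cycles simultaneously at t = LCM of the periods.
180 = 2^2 × 3^2 × 5
3510 = 2 × 3^3 × 5 × 13
1560 = 2^3 × 3 × 5 × 13
2100 = 2^2 × 3 × 5^2 × 7
LCM(180, 3510, 1560, 2100) = 2^3 × 3^3 × 5^2 × 7 × 13 = 491400.
Orbits for period 2100: 491400 / 2100 = 234.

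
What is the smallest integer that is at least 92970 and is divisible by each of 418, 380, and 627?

100320

The integer must be a common multiple of 418, 380, and 627, so a multiple of their LCM.
418 = 2 × 11 × 19
380 = 2^2 × 5 × 19
627 = 3 × 11 × 19
LCM(418, 380, 627) = 2^2 × 3 × 5 × 11 × 19 = 12540.
Smallest multiple of 12540 that is ≥ 92970: ⌈92970/12540⌉ × 12540 = 8 × 12540 = 100320.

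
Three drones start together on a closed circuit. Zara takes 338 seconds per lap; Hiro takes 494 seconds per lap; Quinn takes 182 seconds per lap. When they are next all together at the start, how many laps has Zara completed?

133 laps

The first common completion time is the LCM of the periods.
338 = 2 × 13^2
494 = 2 × 13 × 19
182 = 2 × 7 × 13
LCM(338, 494, 182) = 2 × 7 × 13^2 × 19 = 44954.
Laps for period 338: 44954 / 338 = 133.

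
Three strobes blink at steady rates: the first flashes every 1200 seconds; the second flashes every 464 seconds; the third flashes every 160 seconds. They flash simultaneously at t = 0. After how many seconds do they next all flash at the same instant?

We need the least common multiple of the intervals.
1200 = 2^4 × 3 × 5^2
464 = 2^4 × 29
160 = 2^5 × 5
LCM(1200, 464, 160) = 2^5 × 3 × 5^2 × 29 = 69600.

69600 seconds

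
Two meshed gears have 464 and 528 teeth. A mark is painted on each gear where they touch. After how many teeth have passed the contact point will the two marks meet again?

15312 teeth

They coincide at every common multiple of the periods; the first is the LCM.
464 = 2^4 × 29
528 = 2^4 × 3 × 11
LCM(464, 528) = 2^4 × 3 × 11 × 29 = 15312.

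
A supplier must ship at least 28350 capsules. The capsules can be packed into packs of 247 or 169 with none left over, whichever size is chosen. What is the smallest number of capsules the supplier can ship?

The number of capsules must be a common multiple of 247 and 169, so a multiple of their LCM.
247 = 13 × 19
169 = 13^2
LCM(247, 169) = 13^2 × 19 = 3211.
Smallest multiple of 3211 that is ≥ 28350: ⌈28350/3211⌉ × 3211 = 9 × 3211 = 28899.

28899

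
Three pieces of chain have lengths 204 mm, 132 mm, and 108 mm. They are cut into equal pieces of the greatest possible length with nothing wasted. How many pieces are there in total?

37

Piece length = gcd(204, 132, 108).
204 = 2^2 × 3 × 17
132 = 2^2 × 3 × 11
108 = 2^2 × 3^3
gcd(204, 132, 108) = 2^2 × 3 = 12.
Total pieces = 204/12 + 132/12 + 108/12 = 17 + 11 + 9 = 37.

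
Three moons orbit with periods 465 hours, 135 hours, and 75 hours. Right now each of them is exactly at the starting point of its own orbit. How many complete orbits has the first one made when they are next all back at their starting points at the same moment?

They are all back at their starting positions together after one LCM of the periods.
465 = 3 × 5 × 31
135 = 3^3 × 5
75 = 3 × 5^2
LCM(465, 135, 75) = 3^3 × 5^2 × 31 = 20925.
Orbits for period 465: 20925 / 465 = 45.

45 orbits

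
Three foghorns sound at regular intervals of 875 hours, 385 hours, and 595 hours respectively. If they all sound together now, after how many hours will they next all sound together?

We need the least common multiple of the intervals.
875 = 5^3 × 7
385 = 5 × 7 × 11
595 = 5 × 7 × 17
LCM(875, 385, 595) = 5^3 × 7 × 11 × 17 = 163625.

163625 hours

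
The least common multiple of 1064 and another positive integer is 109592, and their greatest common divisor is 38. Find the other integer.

3914

gcd × lcm = product of the two integers, so the other integer is (38 × 109592) / 1064 = 3914.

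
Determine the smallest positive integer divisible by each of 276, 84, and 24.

3864

276 = 2^2 × 3 × 23
84 = 2^2 × 3 × 7
24 = 2^3 × 3
LCM(276, 84, 24) = 2^3 × 3 × 7 × 23 = 3864.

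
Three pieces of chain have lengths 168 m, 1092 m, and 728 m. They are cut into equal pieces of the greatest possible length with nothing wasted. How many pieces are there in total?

Piece length = gcd(168, 1092, 728).
168 = 2^3 × 3 × 7
1092 = 2^2 × 3 × 7 × 13
728 = 2^3 × 7 × 13
gcd(168, 1092, 728) = 2^2 × 7 = 28.
Total pieces = 168/28 + 1092/28 + 728/28 = 6 + 39 + 26 = 71.

71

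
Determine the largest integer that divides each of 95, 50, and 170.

5

95 = 5 × 19
50 = 2 × 5^2
170 = 2 × 5 × 17
gcd(95, 50, 170) = 5.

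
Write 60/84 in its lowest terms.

5/7

60 = 2^2 × 3 × 5
84 = 2^2 × 3 × 7
gcd(60, 84) = 2^2 × 3 = 12.
Divide numerator and denominator by 12: 60/84 = 5/7.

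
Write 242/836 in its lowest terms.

242 = 2 × 11^2
836 = 2^2 × 11 × 19
gcd(242, 836) = 2 × 11 = 22.
Divide numerator and denominator by 22: 242/836 = 11/38.

11/38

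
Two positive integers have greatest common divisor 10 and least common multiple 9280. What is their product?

For any two positive integers, gcd × lcm = product = 10 × 9280 = 92800.

92800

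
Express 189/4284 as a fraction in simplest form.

189 = 3^3 × 7
4284 = 2^2 × 3^2 × 7 × 17
gcd(189, 4284) = 3^2 × 7 = 63.
Divide numerator and denominator by 63: 189/4284 = 3/68.

3/68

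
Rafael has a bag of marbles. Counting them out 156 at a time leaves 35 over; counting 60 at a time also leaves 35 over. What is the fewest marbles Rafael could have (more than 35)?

815

N − 35 must be a common multiple of 156 and 60.
156 = 2^2 × 3 × 13
60 = 2^2 × 3 × 5
LCM(156, 60) = 2^2 × 3 × 5 × 13 = 780.
Smallest N > 35 is LCM + 35 = 780 + 35 = 815.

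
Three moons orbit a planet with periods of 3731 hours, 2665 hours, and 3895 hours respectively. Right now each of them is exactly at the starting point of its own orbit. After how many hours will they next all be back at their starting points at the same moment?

354445 hours

The first simultaneous occurrence is after LCM of the individual periods.
3731 = 7 × 13 × 41
2665 = 5 × 13 × 41
3895 = 5 × 19 × 41
LCM(3731, 2665, 3895) = 5 × 7 × 13 × 19 × 41 = 354445.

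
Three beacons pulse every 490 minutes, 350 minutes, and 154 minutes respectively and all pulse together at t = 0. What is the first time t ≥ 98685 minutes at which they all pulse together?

107800 minutes

Joint pulses occur at multiples of LCM(490, 350, 154).
490 = 2 × 5 × 7^2
350 = 2 × 5^2 × 7
154 = 2 × 7 × 11
LCM(490, 350, 154) = 2 × 5^2 × 7^2 × 11 = 26950.
Smallest multiple of 26950 that is ≥ 98685: ⌈98685/26950⌉ × 26950 = 4 × 26950 = 107800.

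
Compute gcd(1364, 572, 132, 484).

1364 = 2^2 × 11 × 31
572 = 2^2 × 11 × 13
132 = 2^2 × 3 × 11
484 = 2^2 × 11^2
gcd(1364, 572, 132, 484) = 2^2 × 11 = 44.

44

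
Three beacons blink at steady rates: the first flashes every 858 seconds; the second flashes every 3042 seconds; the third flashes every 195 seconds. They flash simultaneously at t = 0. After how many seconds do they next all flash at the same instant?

167310 seconds

They coincide at every common multiple of the periods; the first is the LCM.
858 = 2 × 3 × 11 × 13
3042 = 2 × 3^2 × 13^2
195 = 3 × 5 × 13
LCM(858, 3042, 195) = 2 × 3^2 × 5 × 11 × 13^2 = 167310.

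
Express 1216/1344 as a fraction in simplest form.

19/21

1216 = 2^6 × 19
1344 = 2^6 × 3 × 7
gcd(1216, 1344) = 2^6 = 64.
Divide numerator and denominator by 64: 1216/1344 = 19/21.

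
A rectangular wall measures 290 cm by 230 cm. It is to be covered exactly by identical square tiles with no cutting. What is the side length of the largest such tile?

By the Euclidean algorithm:
290 = 1 × 230 + 60
230 = 3 × 60 + 50
60 = 1 × 50 + 10
50 = 5 × 10 + 0
gcd(290, 230) = 10.

10 cm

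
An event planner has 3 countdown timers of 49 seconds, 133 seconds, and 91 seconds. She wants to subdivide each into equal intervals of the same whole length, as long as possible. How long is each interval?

The interval must divide each timer length; the longest such is the gcd.
49 = 7^2
133 = 7 × 19
91 = 7 × 13
gcd(49, 133, 91) = 7.

7 seconds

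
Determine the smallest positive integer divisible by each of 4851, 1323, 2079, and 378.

4851 = 3^2 × 7^2 × 11
1323 = 3^3 × 7^2
2079 = 3^3 × 7 × 11
378 = 2 × 3^3 × 7
LCM(4851, 1323, 2079, 378) = 2 × 3^3 × 7^2 × 11 = 29106.

29106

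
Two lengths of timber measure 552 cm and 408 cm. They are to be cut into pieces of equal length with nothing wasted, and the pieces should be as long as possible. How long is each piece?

24 cm

The greatest length dividing all of 552 and 408 is their gcd.
552 = 2^3 × 3 × 23
408 = 2^3 × 3 × 17
gcd(552, 408) = 2^3 × 3 = 24.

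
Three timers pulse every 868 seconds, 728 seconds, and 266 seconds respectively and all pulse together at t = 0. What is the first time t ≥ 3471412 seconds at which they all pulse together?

3859128 seconds

Joint pulses occur at multiples of LCM(868, 728, 266).
868 = 2^2 × 7 × 31
728 = 2^3 × 7 × 13
266 = 2 × 7 × 19
LCM(868, 728, 266) = 2^3 × 7 × 13 × 19 × 31 = 428792.
Smallest multiple of 428792 that is ≥ 3471412: ⌈3471412/428792⌉ × 428792 = 9 × 428792 = 3859128.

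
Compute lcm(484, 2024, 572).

484 = 2^2 × 11^2
2024 = 2^3 × 11 × 23
572 = 2^2 × 11 × 13
LCM(484, 2024, 572) = 2^3 × 11^2 × 13 × 23 = 289432.

289432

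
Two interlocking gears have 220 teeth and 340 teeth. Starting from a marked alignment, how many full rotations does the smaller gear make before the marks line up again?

17 rotations

The first common completion time is the LCM of the periods.
220 = 2^2 × 5 × 11
340 = 2^2 × 5 × 17
LCM(220, 340) = 2^2 × 5 × 11 × 17 = 3740.
Rotations for period 220: 3740 / 220 = 17.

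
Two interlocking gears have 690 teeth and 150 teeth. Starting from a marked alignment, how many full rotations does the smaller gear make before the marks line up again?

23 rotations

They are all back at their starting positions together after one LCM of the periods.
690 = 2 × 3 × 5 × 23
150 = 2 × 3 × 5^2
LCM(690, 150) = 2 × 3 × 5^2 × 23 = 3450.
Rotations for period 150: 3450 / 150 = 23.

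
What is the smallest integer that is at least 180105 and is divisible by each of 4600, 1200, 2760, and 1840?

193200

The integer must be a common multiple of 4600, 1200, 2760, and 1840, so a multiple of their LCM.
4600 = 2^3 × 5^2 × 23
1200 = 2^4 × 3 × 5^2
2760 = 2^3 × 3 × 5 × 23
1840 = 2^4 × 5 × 23
LCM(4600, 1200, 2760, 1840) = 2^4 × 3 × 5^2 × 23 = 27600.
Smallest multiple of 27600 that is ≥ 180105: ⌈180105/27600⌉ × 27600 = 7 × 27600 = 193200.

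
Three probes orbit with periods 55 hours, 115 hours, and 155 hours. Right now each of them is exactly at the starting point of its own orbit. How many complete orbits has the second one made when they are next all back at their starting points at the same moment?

The first common completion time is the LCM of the periods.
55 = 5 × 11
115 = 5 × 23
155 = 5 × 31
LCM(55, 115, 155) = 5 × 11 × 23 × 31 = 39215.
Orbits for period 115: 39215 / 115 = 341.

341 orbits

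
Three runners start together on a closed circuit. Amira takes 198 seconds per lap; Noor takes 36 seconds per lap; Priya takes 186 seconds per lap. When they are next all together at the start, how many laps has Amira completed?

The first common completion time is the LCM of the periods.
198 = 2 × 3^2 × 11
36 = 2^2 × 3^2
186 = 2 × 3 × 31
LCM(198, 36, 186) = 2^2 × 3^2 × 11 × 31 = 12276.
Laps for period 198: 12276 / 198 = 62.

62 laps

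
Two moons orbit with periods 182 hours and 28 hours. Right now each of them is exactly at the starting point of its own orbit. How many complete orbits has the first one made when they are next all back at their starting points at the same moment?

All finish a whole number of cycles simultaneously at t = LCM of the periods.
182 = 2 × 7 × 13
28 = 2^2 × 7
LCM(182, 28) = 2^2 × 7 × 13 = 364.
Orbits for period 182: 364 / 182 = 2.

2 orbits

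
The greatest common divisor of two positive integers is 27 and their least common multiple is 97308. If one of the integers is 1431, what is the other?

For two integers, gcd × lcm = product, so the other is (27 × 97308) / 1431 = 2627316 / 1431 = 1836.

1836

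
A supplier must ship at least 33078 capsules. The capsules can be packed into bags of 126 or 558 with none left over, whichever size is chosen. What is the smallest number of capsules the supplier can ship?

The number of capsules must be a common multiple of 126 and 558, so a multiple of their LCM.
126 = 2 × 3^2 × 7
558 = 2 × 3^2 × 31
LCM(126, 558) = 2 × 3^2 × 7 × 31 = 3906.
Smallest multiple of 3906 that is ≥ 33078: ⌈33078/3906⌉ × 3906 = 9 × 3906 = 35154.

35154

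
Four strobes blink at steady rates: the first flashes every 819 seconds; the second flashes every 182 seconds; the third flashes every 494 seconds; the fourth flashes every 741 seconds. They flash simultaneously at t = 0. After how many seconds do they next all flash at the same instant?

They coincide at every common multiple of the periods; the first is the LCM.
819 = 3^2 × 7 × 13
182 = 2 × 7 × 13
494 = 2 × 13 × 19
741 = 3 × 13 × 19
LCM(819, 182, 494, 741) = 2 × 3^2 × 7 × 13 × 19 = 31122.

31122 seconds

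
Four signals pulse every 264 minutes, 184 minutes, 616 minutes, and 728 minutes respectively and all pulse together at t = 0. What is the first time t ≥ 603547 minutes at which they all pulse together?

1105104 minutes

Joint pulses occur at multiples of LCM(264, 184, 616, 728).
264 = 2^3 × 3 × 11
184 = 2^3 × 23
616 = 2^3 × 7 × 11
728 = 2^3 × 7 × 13
LCM(264, 184, 616, 728) = 2^3 × 3 × 7 × 11 × 13 × 23 = 552552.
Smallest multiple of 552552 that is ≥ 603547: ⌈603547/552552⌉ × 552552 = 2 × 552552 = 1105104.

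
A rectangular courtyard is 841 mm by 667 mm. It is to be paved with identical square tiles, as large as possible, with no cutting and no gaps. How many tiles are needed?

667

Tile side = gcd(841, 667).
841 = 29^2
667 = 23 × 29
gcd(841, 667) = 29.
Tiles: (841/29) × (667/29) = 29 × 23 = 667.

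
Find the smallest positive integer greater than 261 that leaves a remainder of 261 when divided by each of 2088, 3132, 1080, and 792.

344781

N − 261 must be a common multiple of 2088, 3132, 1080, and 792.
2088 = 2^3 × 3^2 × 29
3132 = 2^2 × 3^3 × 29
1080 = 2^3 × 3^3 × 5
792 = 2^3 × 3^2 × 11
LCM(2088, 3132, 1080, 792) = 2^3 × 3^3 × 5 × 11 × 29 = 344520.
Smallest N > 261 is LCM + 261 = 344520 + 261 = 344781.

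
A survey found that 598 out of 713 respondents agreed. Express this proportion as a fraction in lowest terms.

598 = 2 × 13 × 23
713 = 23 × 31
gcd(598, 713) = 23.
Divide numerator and denominator by 23: 598/713 = 26/31.

26/31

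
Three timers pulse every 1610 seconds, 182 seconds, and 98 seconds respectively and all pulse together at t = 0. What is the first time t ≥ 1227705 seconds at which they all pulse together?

Joint pulses occur at multiples of LCM(1610, 182, 98).
1610 = 2 × 5 × 7 × 23
182 = 2 × 7 × 13
98 = 2 × 7^2
LCM(1610, 182, 98) = 2 × 5 × 7^2 × 13 × 23 = 146510.
Smallest multiple of 146510 that is ≥ 1227705: ⌈1227705/146510⌉ × 146510 = 9 × 146510 = 1318590.

1318590 seconds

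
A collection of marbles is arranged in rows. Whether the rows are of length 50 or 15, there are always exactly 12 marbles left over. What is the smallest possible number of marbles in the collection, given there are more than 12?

N − 12 must be a common multiple of 50 and 15.
50 = 2 × 5^2
15 = 3 × 5
LCM(50, 15) = 2 × 3 × 5^2 = 150.
Smallest N > 12 is LCM + 12 = 150 + 12 = 162.

162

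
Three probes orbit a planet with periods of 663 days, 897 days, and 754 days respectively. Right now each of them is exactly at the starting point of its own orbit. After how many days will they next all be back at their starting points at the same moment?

884442 days

We need the least common multiple of the intervals.
663 = 3 × 13 × 17
897 = 3 × 13 × 23
754 = 2 × 13 × 29
LCM(663, 897, 754) = 2 × 3 × 13 × 17 × 23 × 29 = 884442.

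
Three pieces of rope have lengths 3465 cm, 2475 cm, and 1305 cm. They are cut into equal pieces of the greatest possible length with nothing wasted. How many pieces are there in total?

Piece length = gcd(3465, 2475, 1305).
3465 = 3^2 × 5 × 7 × 11
2475 = 3^2 × 5^2 × 11
1305 = 3^2 × 5 × 29
gcd(3465, 2475, 1305) = 3^2 × 5 = 45.
Total pieces = 3465/45 + 2475/45 + 1305/45 = 77 + 55 + 29 = 161.

161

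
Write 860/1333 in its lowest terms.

20/31

860 = 2^2 × 5 × 43
1333 = 31 × 43
gcd(860, 1333) = 43.
Divide numerator and denominator by 43: 860/1333 = 20/31.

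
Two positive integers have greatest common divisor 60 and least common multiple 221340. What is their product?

For any two positive integers, gcd × lcm = product = 60 × 221340 = 13280400.

13280400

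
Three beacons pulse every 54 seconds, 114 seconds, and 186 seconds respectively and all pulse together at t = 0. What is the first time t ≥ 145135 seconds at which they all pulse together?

Joint pulses occur at multiples of LCM(54, 114, 186).
54 = 2 × 3^3
114 = 2 × 3 × 19
186 = 2 × 3 × 31
LCM(54, 114, 186) = 2 × 3^3 × 19 × 31 = 31806.
Smallest multiple of 31806 that is ≥ 145135: ⌈145135/31806⌉ × 31806 = 5 × 31806 = 159030.

159030 seconds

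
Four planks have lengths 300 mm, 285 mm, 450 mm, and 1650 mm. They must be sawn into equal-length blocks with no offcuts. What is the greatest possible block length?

15 mm

This is the greatest common divisor of 300, 285, 450, and 1650.
300 = 2^2 × 3 × 5^2
285 = 3 × 5 × 19
450 = 2 × 3^2 × 5^2
1650 = 2 × 3 × 5^2 × 11
gcd(300, 285, 450, 1650) = 3 × 5 = 15.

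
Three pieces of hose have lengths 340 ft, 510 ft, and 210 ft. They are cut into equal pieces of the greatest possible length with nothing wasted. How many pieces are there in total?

106

Piece length = gcd(340, 510, 210).
340 = 2^2 × 5 × 17
510 = 2 × 3 × 5 × 17
210 = 2 × 3 × 5 × 7
gcd(340, 510, 210) = 2 × 5 = 10.
Total pieces = 340/10 + 510/10 + 210/10 = 34 + 51 + 21 = 106.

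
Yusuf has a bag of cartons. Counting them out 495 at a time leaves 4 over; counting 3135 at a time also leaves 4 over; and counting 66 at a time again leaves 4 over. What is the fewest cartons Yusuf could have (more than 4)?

N − 4 must be a common multiple of 495, 3135, and 66.
495 = 3^2 × 5 × 11
3135 = 3 × 5 × 11 × 19
66 = 2 × 3 × 11
LCM(495, 3135, 66) = 2 × 3^2 × 5 × 11 × 19 = 18810.
Smallest N > 4 is LCM + 4 = 18810 + 4 = 18814.

18814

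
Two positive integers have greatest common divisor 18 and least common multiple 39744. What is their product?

715392

For any two positive integers, gcd × lcm = product = 18 × 39744 = 715392.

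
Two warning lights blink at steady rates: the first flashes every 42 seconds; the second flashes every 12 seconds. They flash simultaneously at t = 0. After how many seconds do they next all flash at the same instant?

84 seconds

They coincide at every common multiple of the periods; the first is the LCM.
42 = 2 × 3 × 7
12 = 2^2 × 3
LCM(42, 12) = 2^2 × 3 × 7 = 84.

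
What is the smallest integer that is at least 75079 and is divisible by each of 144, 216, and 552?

79488

The integer must be a common multiple of 144, 216, and 552, so a multiple of their LCM.
144 = 2^4 × 3^2
216 = 2^3 × 3^3
552 = 2^3 × 3 × 23
LCM(144, 216, 552) = 2^4 × 3^3 × 23 = 9936.
Smallest multiple of 9936 that is ≥ 75079: ⌈75079/9936⌉ × 9936 = 8 × 9936 = 79488.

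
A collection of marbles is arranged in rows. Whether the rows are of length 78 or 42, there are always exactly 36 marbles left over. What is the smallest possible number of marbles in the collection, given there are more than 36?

582

N − 36 must be a common multiple of 78 and 42.
78 = 2 × 3 × 13
42 = 2 × 3 × 7
LCM(78, 42) = 2 × 3 × 7 × 13 = 546.
Smallest N > 36 is LCM + 36 = 546 + 36 = 582.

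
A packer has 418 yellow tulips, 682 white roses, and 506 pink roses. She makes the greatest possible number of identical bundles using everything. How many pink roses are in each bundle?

23

Number of bundles = gcd(418, 682, 506).
418 = 2 × 11 × 19
682 = 2 × 11 × 31
506 = 2 × 11 × 23
gcd(418, 682, 506) = 2 × 11 = 22.
pink roses per bundle = 506 / 22 = 23.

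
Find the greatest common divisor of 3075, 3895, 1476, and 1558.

41

3075 = 3 × 5^2 × 41
3895 = 5 × 19 × 41
1476 = 2^2 × 3^2 × 41
1558 = 2 × 19 × 41
gcd(3075, 3895, 1476, 1558) = 41.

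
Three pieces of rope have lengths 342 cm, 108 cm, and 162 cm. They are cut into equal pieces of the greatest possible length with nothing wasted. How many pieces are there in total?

34

Piece length = gcd(342, 108, 162).
342 = 2 × 3^2 × 19
108 = 2^2 × 3^3
162 = 2 × 3^4
gcd(342, 108, 162) = 2 × 3^2 = 18.
Total pieces = 342/18 + 108/18 + 162/18 = 19 + 6 + 9 = 34.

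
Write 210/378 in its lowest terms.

210 = 2 × 3 × 5 × 7
378 = 2 × 3^3 × 7
gcd(210, 378) = 2 × 3 × 7 = 42.
Divide numerator and denominator by 42: 210/378 = 5/9.

5/9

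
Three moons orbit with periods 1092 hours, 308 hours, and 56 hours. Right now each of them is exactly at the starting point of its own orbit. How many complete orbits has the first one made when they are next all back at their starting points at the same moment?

22 orbits

The first common completion time is the LCM of the periods.
1092 = 2^2 × 3 × 7 × 13
308 = 2^2 × 7 × 11
56 = 2^3 × 7
LCM(1092, 308, 56) = 2^3 × 3 × 7 × 11 × 13 = 24024.
Orbits for period 1092: 24024 / 1092 = 22.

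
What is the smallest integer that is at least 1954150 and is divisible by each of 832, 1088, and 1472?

The integer must be a common multiple of 832, 1088, and 1472, so a multiple of their LCM.
832 = 2^6 × 13
1088 = 2^6 × 17
1472 = 2^6 × 23
LCM(832, 1088, 1472) = 2^6 × 13 × 17 × 23 = 325312.
Smallest multiple of 325312 that is ≥ 1954150: ⌈1954150/325312⌉ × 325312 = 7 × 325312 = 2277184.

2277184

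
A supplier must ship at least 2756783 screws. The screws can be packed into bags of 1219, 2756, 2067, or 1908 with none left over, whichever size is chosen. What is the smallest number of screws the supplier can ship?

2852460

The number of screws must be a common multiple of 1219, 2756, 2067, and 1908, so a multiple of their LCM.
1219 = 23 × 53
2756 = 2^2 × 13 × 53
2067 = 3 × 13 × 53
1908 = 2^2 × 3^2 × 53
LCM(1219, 2756, 2067, 1908) = 2^2 × 3^2 × 13 × 23 × 53 = 570492.
Smallest multiple of 570492 that is ≥ 2756783: ⌈2756783/570492⌉ × 570492 = 5 × 570492 = 2852460.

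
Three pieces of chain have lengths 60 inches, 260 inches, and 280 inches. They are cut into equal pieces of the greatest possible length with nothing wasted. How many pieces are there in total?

Piece length = gcd(60, 260, 280).
60 = 2^2 × 3 × 5
260 = 2^2 × 5 × 13
280 = 2^3 × 5 × 7
gcd(60, 260, 280) = 2^2 × 5 = 20.
Total pieces = 60/20 + 260/20 + 280/20 = 3 + 13 + 14 = 30.

30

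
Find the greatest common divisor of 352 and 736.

352 = 2^5 × 11
736 = 2^5 × 23
gcd(352, 736) = 2^5 = 32.

32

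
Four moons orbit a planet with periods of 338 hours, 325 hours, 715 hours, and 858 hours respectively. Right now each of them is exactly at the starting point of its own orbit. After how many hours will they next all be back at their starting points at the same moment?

The first simultaneous occurrence is after LCM of the individual periods.
338 = 2 × 13^2
325 = 5^2 × 13
715 = 5 × 11 × 13
858 = 2 × 3 × 11 × 13
LCM(338, 325, 715, 858) = 2 × 3 × 5^2 × 11 × 13^2 = 278850.

278850 hours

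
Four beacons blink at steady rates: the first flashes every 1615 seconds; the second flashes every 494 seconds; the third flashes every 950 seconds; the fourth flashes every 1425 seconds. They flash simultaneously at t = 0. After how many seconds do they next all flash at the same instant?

629850 seconds

They coincide at every common multiple of the periods; the first is the LCM.
1615 = 5 × 17 × 19
494 = 2 × 13 × 19
950 = 2 × 5^2 × 19
1425 = 3 × 5^2 × 19
LCM(1615, 494, 950, 1425) = 2 × 3 × 5^2 × 13 × 17 × 19 = 629850.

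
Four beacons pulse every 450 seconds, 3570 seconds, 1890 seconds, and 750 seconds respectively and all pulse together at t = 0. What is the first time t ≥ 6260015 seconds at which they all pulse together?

6426000 seconds

Joint pulses occur at multiples of LCM(450, 3570, 1890, 750).
450 = 2 × 3^2 × 5^2
3570 = 2 × 3 × 5 × 7 × 17
1890 = 2 × 3^3 × 5 × 7
750 = 2 × 3 × 5^3
LCM(450, 3570, 1890, 750) = 2 × 3^3 × 5^3 × 7 × 17 = 803250.
Smallest multiple of 803250 that is ≥ 6260015: ⌈6260015/803250⌉ × 803250 = 8 × 803250 = 6426000.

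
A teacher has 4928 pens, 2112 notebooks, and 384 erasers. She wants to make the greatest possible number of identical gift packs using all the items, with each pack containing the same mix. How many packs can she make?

The pack count must divide each quantity, so the greatest is gcd(4928, 2112, 384).
4928 = 2^6 × 7 × 11
2112 = 2^6 × 3 × 11
384 = 2^7 × 3
gcd(4928, 2112, 384) = 2^6 = 64.

64 packs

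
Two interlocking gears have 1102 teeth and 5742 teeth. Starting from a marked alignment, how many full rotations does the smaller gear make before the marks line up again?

The first common completion time is the LCM of the periods.
1102 = 2 × 19 × 29
5742 = 2 × 3^2 × 11 × 29
LCM(1102, 5742) = 2 × 3^2 × 11 × 19 × 29 = 109098.
Rotations for period 1102: 109098 / 1102 = 99.

99 rotations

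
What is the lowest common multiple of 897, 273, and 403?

194649

897 = 3 × 13 × 23
273 = 3 × 7 × 13
403 = 13 × 31
LCM(897, 273, 403) = 3 × 7 × 13 × 23 × 31 = 194649.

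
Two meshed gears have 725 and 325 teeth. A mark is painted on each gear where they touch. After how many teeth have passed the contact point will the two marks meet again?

9425 teeth

The first simultaneous occurrence is after LCM of the individual periods.
725 = 5^2 × 29
325 = 5^2 × 13
LCM(725, 325) = 5^2 × 13 × 29 = 9425.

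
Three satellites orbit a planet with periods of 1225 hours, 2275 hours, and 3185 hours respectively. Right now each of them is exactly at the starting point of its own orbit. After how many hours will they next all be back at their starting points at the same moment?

We need the least common multiple of the intervals.
1225 = 5^2 × 7^2
2275 = 5^2 × 7 × 13
3185 = 5 × 7^2 × 13
LCM(1225, 2275, 3185) = 5^2 × 7^2 × 13 = 15925.

15925 hours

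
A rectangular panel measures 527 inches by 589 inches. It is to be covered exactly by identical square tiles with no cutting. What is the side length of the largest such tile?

31 inches

By the Euclidean algorithm:
589 = 1 × 527 + 62
527 = 8 × 62 + 31
62 = 2 × 31 + 0
gcd(527, 589) = 31.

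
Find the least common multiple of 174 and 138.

4002

174 = 2 × 3 × 29
138 = 2 × 3 × 23
LCM(174, 138) = 2 × 3 × 23 × 29 = 4002.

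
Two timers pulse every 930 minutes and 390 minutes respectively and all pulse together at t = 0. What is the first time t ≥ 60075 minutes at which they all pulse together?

Joint pulses occur at multiples of LCM(930, 390).
930 = 2 × 3 × 5 × 31
390 = 2 × 3 × 5 × 13
LCM(930, 390) = 2 × 3 × 5 × 13 × 31 = 12090.
Smallest multiple of 12090 that is ≥ 60075: ⌈60075/12090⌉ × 12090 = 5 × 12090 = 60450.

60450 minutes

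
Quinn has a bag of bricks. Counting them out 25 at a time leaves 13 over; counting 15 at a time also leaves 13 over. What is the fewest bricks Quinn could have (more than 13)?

88

N − 13 must be a common multiple of 25 and 15.
25 = 5^2
15 = 3 × 5
LCM(25, 15) = 3 × 5^2 = 75.
Smallest N > 13 is LCM + 13 = 75 + 13 = 88.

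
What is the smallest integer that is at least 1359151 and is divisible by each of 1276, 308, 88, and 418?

1697080

The integer must be a common multiple of 1276, 308, 88, and 418, so a multiple of their LCM.
1276 = 2^2 × 11 × 29
308 = 2^2 × 7 × 11
88 = 2^3 × 11
418 = 2 × 11 × 19
LCM(1276, 308, 88, 418) = 2^3 × 7 × 11 × 19 × 29 = 339416.
Smallest multiple of 339416 that is ≥ 1359151: ⌈1359151/339416⌉ × 339416 = 5 × 339416 = 1697080.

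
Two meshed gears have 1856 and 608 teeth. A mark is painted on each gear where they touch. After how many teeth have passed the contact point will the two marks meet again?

35264 teeth

They coincide at every common multiple of the periods; the first is the LCM.
1856 = 2^6 × 29
608 = 2^5 × 19
LCM(1856, 608) = 2^6 × 19 × 29 = 35264.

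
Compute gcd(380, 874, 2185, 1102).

19

380 = 2^2 × 5 × 19
874 = 2 × 19 × 23
2185 = 5 × 19 × 23
1102 = 2 × 19 × 29
gcd(380, 874, 2185, 1102) = 19.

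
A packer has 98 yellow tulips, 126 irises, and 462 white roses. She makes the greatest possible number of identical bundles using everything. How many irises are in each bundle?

9

Number of bundles = gcd(98, 126, 462).
98 = 2 × 7^2
126 = 2 × 3^2 × 7
462 = 2 × 3 × 7 × 11
gcd(98, 126, 462) = 2 × 7 = 14.
irises per bundle = 126 / 14 = 9.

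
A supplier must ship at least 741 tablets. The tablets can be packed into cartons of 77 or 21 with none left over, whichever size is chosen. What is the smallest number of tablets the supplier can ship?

The number of tablets must be a common multiple of 77 and 21, so a multiple of their LCM.
77 = 7 × 11
21 = 3 × 7
LCM(77, 21) = 3 × 7 × 11 = 231.
Smallest multiple of 231 that is ≥ 741: ⌈741/231⌉ × 231 = 4 × 231 = 924.

924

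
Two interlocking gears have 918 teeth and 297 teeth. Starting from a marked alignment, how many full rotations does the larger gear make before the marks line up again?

All finish a whole number of cycles simultaneously at t = LCM of the periods.
918 = 2 × 3^3 × 17
297 = 3^3 × 11
LCM(918, 297) = 2 × 3^3 × 11 × 17 = 10098.
Rotations for period 918: 10098 / 918 = 11.

11 rotations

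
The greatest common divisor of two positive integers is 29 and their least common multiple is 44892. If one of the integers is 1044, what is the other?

For two integers, gcd × lcm = product, so the other is (29 × 44892) / 1044 = 1301868 / 1044 = 1247.

1247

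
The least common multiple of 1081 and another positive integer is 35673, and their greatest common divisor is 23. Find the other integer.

759

gcd × lcm = product of the two integers, so the other integer is (23 × 35673) / 1081 = 759.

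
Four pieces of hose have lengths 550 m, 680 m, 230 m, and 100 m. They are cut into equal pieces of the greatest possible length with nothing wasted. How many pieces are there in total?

156

Piece length = gcd(550, 680, 230, 100).
550 = 2 × 5^2 × 11
680 = 2^3 × 5 × 17
230 = 2 × 5 × 23
100 = 2^2 × 5^2
gcd(550, 680, 230, 100) = 2 × 5 = 10.
Total pieces = 550/10 + 680/10 + 230/10 + 100/10 = 55 + 68 + 23 + 10 = 156.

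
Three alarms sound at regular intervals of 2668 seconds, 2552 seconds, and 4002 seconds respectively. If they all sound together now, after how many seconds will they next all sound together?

The first simultaneous occurrence is after LCM of the individual periods.
2668 = 2^2 × 23 × 29
2552 = 2^3 × 11 × 29
4002 = 2 × 3 × 23 × 29
LCM(2668, 2552, 4002) = 2^3 × 3 × 11 × 23 × 29 = 176088.

176088 seconds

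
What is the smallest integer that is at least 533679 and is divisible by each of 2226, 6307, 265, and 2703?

567630

The integer must be a common multiple of 2226, 6307, 265, and 2703, so a multiple of their LCM.
2226 = 2 × 3 × 7 × 53
6307 = 7 × 17 × 53
265 = 5 × 53
2703 = 3 × 17 × 53
LCM(2226, 6307, 265, 2703) = 2 × 3 × 5 × 7 × 17 × 53 = 189210.
Smallest multiple of 189210 that is ≥ 533679: ⌈533679/189210⌉ × 189210 = 3 × 189210 = 567630.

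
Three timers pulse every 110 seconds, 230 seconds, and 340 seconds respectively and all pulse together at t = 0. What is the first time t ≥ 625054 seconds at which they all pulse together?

Joint pulses occur at multiples of LCM(110, 230, 340).
110 = 2 × 5 × 11
230 = 2 × 5 × 23
340 = 2^2 × 5 × 17
LCM(110, 230, 340) = 2^2 × 5 × 11 × 17 × 23 = 86020.
Smallest multiple of 86020 that is ≥ 625054: ⌈625054/86020⌉ × 86020 = 8 × 86020 = 688160.

688160 seconds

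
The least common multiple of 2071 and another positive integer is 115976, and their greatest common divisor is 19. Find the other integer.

gcd × lcm = product of the two integers, so the other integer is (19 × 115976) / 2071 = 1064.

1064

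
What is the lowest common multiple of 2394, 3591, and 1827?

2394 = 2 × 3^2 × 7 × 19
3591 = 3^3 × 7 × 19
1827 = 3^2 × 7 × 29
LCM(2394, 3591, 1827) = 2 × 3^3 × 7 × 19 × 29 = 208278.

208278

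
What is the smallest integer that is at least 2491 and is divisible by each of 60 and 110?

2640

The integer must be a common multiple of 60 and 110, so a multiple of their LCM.
60 = 2^2 × 3 × 5
110 = 2 × 5 × 11
LCM(60, 110) = 2^2 × 3 × 5 × 11 = 660.
Smallest multiple of 660 that is ≥ 2491: ⌈2491/660⌉ × 660 = 4 × 660 = 2640.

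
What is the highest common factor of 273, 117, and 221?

273 = 3 × 7 × 13
117 = 3^2 × 13
221 = 13 × 17
gcd(273, 117, 221) = 13.

13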